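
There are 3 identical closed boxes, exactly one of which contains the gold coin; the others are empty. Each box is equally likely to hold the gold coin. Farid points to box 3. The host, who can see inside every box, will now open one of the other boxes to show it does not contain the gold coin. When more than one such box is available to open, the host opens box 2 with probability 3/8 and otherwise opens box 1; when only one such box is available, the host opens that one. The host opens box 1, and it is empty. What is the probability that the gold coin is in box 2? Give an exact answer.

8/13

Consider each possible location of the gold coin in turn.
If it is in box 1 (prior 1/3): the host opened box 1, so this case is ruled out; weight (1/3)·0 = 0.
If it is in box 2 (prior 1/3): only box 1 is available, probability 1; weight (1/3)·1 = 1/3.
If it is in box 3 (prior 1/3): box 2 is available but not opened, probability 5/8; weight (1/3)·(5/8) = 5/24.
The weights sum to 13/24.
So P(the gold coin in box 2 | the host opened box 1) = (1/3) / (13/24) = 8/13.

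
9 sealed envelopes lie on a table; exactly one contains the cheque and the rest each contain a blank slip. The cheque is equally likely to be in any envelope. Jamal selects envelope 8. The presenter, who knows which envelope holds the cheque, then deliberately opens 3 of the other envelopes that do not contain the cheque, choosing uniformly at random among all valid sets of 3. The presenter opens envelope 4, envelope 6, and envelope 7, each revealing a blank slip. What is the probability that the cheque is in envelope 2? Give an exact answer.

8/45

Condition on the true location of the cheque.
If it is in any of envelopes 1, 2, 3, 5, and 9 (prior 1/9 each): the presenter has 35 equally likely choices, so probability 1/35; weight (1/9)·(1/35) = 1/315 each.
If it is in any of envelopes 4, 6, and 7 (prior 1/9 each): that envelope was opened and seen not to hold the prize — ruled out; weight (1/9)·0 = 0 each.
If it is in envelope 8 (prior 1/9): the presenter has 56 equally likely choices, so probability 1/56; weight (1/9)·(1/56) = 1/504.
The weights sum to 1/56.
So P(the cheque in envelope 2 | the presenter opened envelope 4, envelope 6, and envelope 7) = (1/315) / (1/56) = 8/45.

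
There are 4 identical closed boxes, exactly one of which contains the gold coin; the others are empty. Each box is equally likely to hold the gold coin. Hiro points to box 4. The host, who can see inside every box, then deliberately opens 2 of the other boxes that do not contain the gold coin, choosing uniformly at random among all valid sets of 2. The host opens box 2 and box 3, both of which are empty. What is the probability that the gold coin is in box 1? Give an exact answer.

3/4

Condition on the true location of the gold coin.
If it is in box 1 (prior 1/4): the host has no choice, probability 1; weight (1/4)·1 = 1/4.
If it is in either of boxes 2 and 3 (prior 1/4 each): that box was opened and seen not to hold the prize — ruled out; weight (1/4)·0 = 0 each.
If it is in box 4 (prior 1/4): the host has 3 equally likely choices, so probability 1/3; weight (1/4)·(1/3) = 1/12.
The weights sum to 1/3.
So P(the gold coin in box 1 | the host opened box 2 and box 3) = (1/4) / (1/3) = 3/4.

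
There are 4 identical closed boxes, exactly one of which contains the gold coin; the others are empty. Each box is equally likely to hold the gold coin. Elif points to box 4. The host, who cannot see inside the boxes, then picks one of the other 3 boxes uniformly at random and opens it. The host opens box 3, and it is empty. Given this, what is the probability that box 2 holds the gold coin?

Condition on the true location of the gold coin.
If it is in any of boxes 1, 2, and 4 (prior 1/4 each): the host picks box 3 with probability 1/3 regardless, and it is not the prize; weight (1/4)·(1/3) = 1/12 each.
If it is in box 3 (prior 1/4): the host opened box 3, so this case is ruled out; weight (1/4)·0 = 0.
The weights sum to 1/4.
So P(the gold coin in box 2 | the host opened box 3) = (1/12) / (1/4) = 1/3.

1/3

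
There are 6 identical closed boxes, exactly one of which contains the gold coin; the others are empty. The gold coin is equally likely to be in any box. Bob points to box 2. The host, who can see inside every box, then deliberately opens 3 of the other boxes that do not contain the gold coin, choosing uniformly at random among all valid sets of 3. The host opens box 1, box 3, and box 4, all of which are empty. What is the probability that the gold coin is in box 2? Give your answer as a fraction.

Condition on the true location of the gold coin.
If it is in any of boxes 1, 3, and 4 (prior 1/6 each): that box was opened and seen not to hold the prize — ruled out; weight (1/6)·0 = 0 each.
If it is in box 2 (prior 1/6): the host has 10 equally likely choices, so probability 1/10; weight (1/6)·(1/10) = 1/60.
If it is in either of boxes 5 and 6 (prior 1/6 each): the host has 4 equally likely choices, so probability 1/4; weight (1/6)·(1/4) = 1/24 each.
The weights sum to 1/10.
So P(the gold coin in box 2 | the host opened box 1, box 3, and box 4) = (1/60) / (1/10) = 1/6.

1/6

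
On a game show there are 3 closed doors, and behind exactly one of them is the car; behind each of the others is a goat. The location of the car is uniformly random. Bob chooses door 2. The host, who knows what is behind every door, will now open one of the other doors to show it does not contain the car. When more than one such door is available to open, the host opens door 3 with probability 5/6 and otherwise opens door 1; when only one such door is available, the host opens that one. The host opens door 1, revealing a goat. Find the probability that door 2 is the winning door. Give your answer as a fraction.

1/7

Condition on the true location of the car.
If it is behind door 1 (prior 1/3): the host opened door 1, so this case is ruled out; weight (1/3)·0 = 0.
If it is behind door 2 (prior 1/3): door 3 is available but not opened, probability 1/6; weight (1/3)·(1/6) = 1/18.
If it is behind door 3 (prior 1/3): only door 1 is available, probability 1; weight (1/3)·1 = 1/3.
The weights sum to 7/18.
So P(the car behind door 2 | the host opened door 1) = (1/18) / (7/18) = 1/7.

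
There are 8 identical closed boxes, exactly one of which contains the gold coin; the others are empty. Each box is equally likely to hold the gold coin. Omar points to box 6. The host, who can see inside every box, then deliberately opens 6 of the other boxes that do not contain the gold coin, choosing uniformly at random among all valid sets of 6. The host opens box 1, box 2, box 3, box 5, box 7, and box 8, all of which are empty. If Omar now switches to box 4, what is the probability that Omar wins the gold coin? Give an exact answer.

Consider each possible location of the gold coin in turn.
If it is in any of boxes 1, 2, 3, 5, 7, and 8 (prior 1/8 each): that box was opened and seen not to hold the prize — ruled out; weight (1/8)·0 = 0 each.
If it is in box 4 (prior 1/8): the host has no choice, probability 1; weight (1/8)·1 = 1/8.
If it is in box 6 (prior 1/8): the host has 7 equally likely choices, so probability 1/7; weight (1/8)·(1/7) = 1/56.
The weights sum to 1/7.
So P(the gold coin in box 4 | the host opened box 1, box 2, box 3, box 5, box 7, and box 8) = (1/8) / (1/7) = 7/8.

7/8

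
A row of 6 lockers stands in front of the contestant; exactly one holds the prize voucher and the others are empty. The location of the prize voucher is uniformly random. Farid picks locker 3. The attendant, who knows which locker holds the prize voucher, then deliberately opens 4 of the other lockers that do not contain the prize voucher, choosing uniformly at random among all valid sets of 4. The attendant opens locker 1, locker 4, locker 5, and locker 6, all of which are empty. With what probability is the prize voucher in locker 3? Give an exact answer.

Apply Bayes' rule, conditioning on where the prize voucher actually is.
If it is in any of lockers 1, 4, 5, and 6 (prior 1/6 each): that locker was opened and seen not to hold the prize — ruled out; weight (1/6)·0 = 0 each.
If it is in locker 2 (prior 1/6): the attendant has no choice, probability 1; weight (1/6)·1 = 1/6.
If it is in locker 3 (prior 1/6): the attendant has 5 equally likely choices, so probability 1/5; weight (1/6)·(1/5) = 1/30.
The weights sum to 1/5.
So P(the prize voucher in locker 3 | the attendant opened locker 1, locker 4, locker 5, and locker 6) = (1/30) / (1/5) = 1/6.

1/6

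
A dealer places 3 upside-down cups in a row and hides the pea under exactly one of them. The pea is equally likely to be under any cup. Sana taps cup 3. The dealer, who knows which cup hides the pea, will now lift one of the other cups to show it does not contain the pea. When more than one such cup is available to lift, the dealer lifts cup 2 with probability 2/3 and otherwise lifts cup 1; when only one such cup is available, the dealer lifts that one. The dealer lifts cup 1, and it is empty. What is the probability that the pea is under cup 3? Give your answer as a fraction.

Consider each possible location of the pea in turn.
If it is under cup 1 (prior 1/3): the dealer opened cup 1, so this case is ruled out; weight (1/3)·0 = 0.
If it is under cup 2 (prior 1/3): only cup 1 is available, probability 1; weight (1/3)·1 = 1/3.
If it is under cup 3 (prior 1/3): cup 2 is available but not opened, probability 1/3; weight (1/3)·(1/3) = 1/9.
The weights sum to 4/9.
So P(the pea under cup 3 | the dealer opened cup 1) = (1/9) / (4/9) = 1/4.

1/4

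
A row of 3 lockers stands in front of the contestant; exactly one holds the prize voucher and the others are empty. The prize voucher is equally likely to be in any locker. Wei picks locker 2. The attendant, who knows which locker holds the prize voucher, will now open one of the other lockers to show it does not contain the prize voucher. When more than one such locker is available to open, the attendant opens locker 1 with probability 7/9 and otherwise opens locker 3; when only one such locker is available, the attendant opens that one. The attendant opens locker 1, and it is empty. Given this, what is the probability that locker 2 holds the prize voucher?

7/16

Consider each possible location of the prize voucher in turn.
If it is in locker 1 (prior 1/3): the attendant opened locker 1, so this case is ruled out; weight (1/3)·0 = 0.
If it is in locker 2 (prior 1/3): locker 1 is available, opened with probability 7/9; weight (1/3)·(7/9) = 7/27.
If it is in locker 3 (prior 1/3): only locker 1 is available, probability 1; weight (1/3)·1 = 1/3.
The weights sum to 16/27.
So P(the prize voucher in locker 2 | the attendant opened locker 1) = (7/27) / (16/27) = 7/16.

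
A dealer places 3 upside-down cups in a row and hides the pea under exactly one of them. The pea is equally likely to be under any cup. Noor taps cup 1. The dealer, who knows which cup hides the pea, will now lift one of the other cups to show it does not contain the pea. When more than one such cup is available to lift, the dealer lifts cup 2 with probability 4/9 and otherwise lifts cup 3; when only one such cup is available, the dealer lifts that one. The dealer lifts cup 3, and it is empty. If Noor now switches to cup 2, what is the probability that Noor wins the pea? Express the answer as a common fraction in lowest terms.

9/14

Condition on the true location of the pea.
If it is under cup 1 (prior 1/3): cup 2 is available but not opened, probability 5/9; weight (1/3)·(5/9) = 5/27.
If it is under cup 2 (prior 1/3): only cup 3 is available, probability 1; weight (1/3)·1 = 1/3.
If it is under cup 3 (prior 1/3): the dealer opened cup 3, so this case is ruled out; weight (1/3)·0 = 0.
The weights sum to 14/27.
So P(the pea under cup 2 | the dealer opened cup 3) = (1/3) / (14/27) = 9/14.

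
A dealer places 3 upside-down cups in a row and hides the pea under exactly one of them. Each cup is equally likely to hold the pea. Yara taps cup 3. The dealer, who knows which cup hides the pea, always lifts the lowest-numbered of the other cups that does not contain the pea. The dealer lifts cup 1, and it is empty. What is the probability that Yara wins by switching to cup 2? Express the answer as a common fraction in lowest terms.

Consider each possible location of the pea in turn.
If it is under cup 1 (prior 1/3): the dealer opened cup 1, so this case is ruled out; weight (1/3)·0 = 0.
If it is under either of cups 2 and 3 (prior 1/3 each): cup 1 is the lowest-numbered option available, probability 1; weight (1/3)·1 = 1/3 each.
The weights sum to 2/3.
So P(the pea under cup 2 | the dealer opened cup 1) = (1/3) / (2/3) = 1/2.

1/2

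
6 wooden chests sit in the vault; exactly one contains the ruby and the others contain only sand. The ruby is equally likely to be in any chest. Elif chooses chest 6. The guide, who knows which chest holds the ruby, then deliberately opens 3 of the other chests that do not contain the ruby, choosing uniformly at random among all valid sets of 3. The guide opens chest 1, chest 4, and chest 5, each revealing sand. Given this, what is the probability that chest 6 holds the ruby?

Consider each possible location of the ruby in turn.
If it is in any of chests 1, 4, and 5 (prior 1/6 each): that chest was opened and seen not to hold the prize — ruled out; weight (1/6)·0 = 0 each.
If it is in either of chests 2 and 3 (prior 1/6 each): the guide has 4 equally likely choices, so probability 1/4; weight (1/6)·(1/4) = 1/24 each.
If it is in chest 6 (prior 1/6): the guide has 10 equally likely choices, so probability 1/10; weight (1/6)·(1/10) = 1/60.
The weights sum to 1/10.
So P(the ruby in chest 6 | the guide opened chest 1, chest 4, and chest 5) = (1/60) / (1/10) = 1/6.

1/6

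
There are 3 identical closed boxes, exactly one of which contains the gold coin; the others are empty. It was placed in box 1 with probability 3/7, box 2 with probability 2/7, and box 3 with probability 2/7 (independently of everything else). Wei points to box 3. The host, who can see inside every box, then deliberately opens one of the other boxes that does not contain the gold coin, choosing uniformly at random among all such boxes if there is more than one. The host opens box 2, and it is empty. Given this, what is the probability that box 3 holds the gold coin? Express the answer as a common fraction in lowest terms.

Apply Bayes' rule, conditioning on where the gold coin actually is.
If it is in box 1 (prior 3/7): the host has no choice, probability 1; weight (3/7)·1 = 3/7.
If it is in box 2 (prior 2/7): the host opened box 2, so this case is ruled out; weight (2/7)·0 = 0.
If it is in box 3 (prior 2/7): the host has 2 equally likely choices, so probability 1/2; weight (2/7)·(1/2) = 1/7.
The weights sum to 4/7.
So P(the gold coin in box 3 | the host opened box 2) = (1/7) / (4/7) = 1/4.

1/4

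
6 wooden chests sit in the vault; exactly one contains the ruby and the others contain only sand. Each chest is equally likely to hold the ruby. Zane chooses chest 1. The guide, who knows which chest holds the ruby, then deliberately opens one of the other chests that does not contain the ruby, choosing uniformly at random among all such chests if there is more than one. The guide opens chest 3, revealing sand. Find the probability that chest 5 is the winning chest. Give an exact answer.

5/24

Consider each possible location of the ruby in turn.
If it is in chest 1 (prior 1/6): the guide has 5 equally likely choices, so probability 1/5; weight (1/6)·(1/5) = 1/30.
If it is in any of chests 2, 4, 5, and 6 (prior 1/6 each): the guide has 4 equally likely choices, so probability 1/4; weight (1/6)·(1/4) = 1/24 each.
If it is in chest 3 (prior 1/6): the guide opened chest 3, so this case is ruled out; weight (1/6)·0 = 0.
The weights sum to 1/5.
So P(the ruby in chest 5 | the guide opened chest 3) = (1/24) / (1/5) = 5/24.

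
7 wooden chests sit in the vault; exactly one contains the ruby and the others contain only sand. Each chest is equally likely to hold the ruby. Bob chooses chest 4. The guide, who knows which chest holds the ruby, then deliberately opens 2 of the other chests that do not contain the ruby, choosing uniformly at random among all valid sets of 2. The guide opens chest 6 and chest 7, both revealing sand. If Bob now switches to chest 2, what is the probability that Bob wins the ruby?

3/14

Condition on the true location of the ruby.
If it is in any of chests 1, 2, 3, and 5 (prior 1/7 each): the guide has 10 equally likely choices, so probability 1/10; weight (1/7)·(1/10) = 1/70 each.
If it is in chest 4 (prior 1/7): the guide has 15 equally likely choices, so probability 1/15; weight (1/7)·(1/15) = 1/105.
If it is in either of chests 6 and 7 (prior 1/7 each): that chest was opened and seen not to hold the prize — ruled out; weight (1/7)·0 = 0 each.
The weights sum to 1/15.
So P(the ruby in chest 2 | the guide opened chest 6 and chest 7) = (1/70) / (1/15) = 3/14.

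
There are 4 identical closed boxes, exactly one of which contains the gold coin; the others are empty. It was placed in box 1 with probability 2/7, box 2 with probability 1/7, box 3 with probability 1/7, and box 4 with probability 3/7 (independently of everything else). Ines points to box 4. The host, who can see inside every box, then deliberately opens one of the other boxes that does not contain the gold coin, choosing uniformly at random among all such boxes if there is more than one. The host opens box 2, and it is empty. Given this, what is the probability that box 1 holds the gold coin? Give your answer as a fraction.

Consider each possible location of the gold coin in turn.
If it is in box 1 (prior 2/7): the host has 2 equally likely choices, so probability 1/2; weight (2/7)·(1/2) = 1/7.
If it is in box 2 (prior 1/7): the host opened box 2, so this case is ruled out; weight (1/7)·0 = 0.
If it is in box 3 (prior 1/7): the host has 2 equally likely choices, so probability 1/2; weight (1/7)·(1/2) = 1/14.
If it is in box 4 (prior 3/7): the host has 3 equally likely choices, so probability 1/3; weight (3/7)·(1/3) = 1/7.
The weights sum to 5/14.
So P(the gold coin in box 1 | the host opened box 2) = (1/7) / (5/14) = 2/5.

2/5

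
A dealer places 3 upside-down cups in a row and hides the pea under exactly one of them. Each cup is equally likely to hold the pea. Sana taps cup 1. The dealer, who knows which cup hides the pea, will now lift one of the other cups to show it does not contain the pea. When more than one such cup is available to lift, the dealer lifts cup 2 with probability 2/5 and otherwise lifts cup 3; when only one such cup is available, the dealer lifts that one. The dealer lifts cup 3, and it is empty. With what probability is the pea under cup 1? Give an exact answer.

3/8

Condition on the true location of the pea.
If it is under cup 1 (prior 1/3): cup 2 is available but not opened, probability 3/5; weight (1/3)·(3/5) = 1/5.
If it is under cup 2 (prior 1/3): only cup 3 is available, probability 1; weight (1/3)·1 = 1/3.
If it is under cup 3 (prior 1/3): the dealer opened cup 3, so this case is ruled out; weight (1/3)·0 = 0.
The weights sum to 8/15.
So P(the pea under cup 1 | the dealer opened cup 3) = (1/5) / (8/15) = 3/8.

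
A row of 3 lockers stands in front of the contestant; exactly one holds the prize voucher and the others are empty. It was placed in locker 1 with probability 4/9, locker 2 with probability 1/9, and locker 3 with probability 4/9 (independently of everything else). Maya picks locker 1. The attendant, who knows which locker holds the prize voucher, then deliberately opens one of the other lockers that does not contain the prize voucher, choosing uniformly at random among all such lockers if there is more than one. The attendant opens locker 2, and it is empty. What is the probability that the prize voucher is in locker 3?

2/3

Condition on the true location of the prize voucher.
If it is in locker 1 (prior 4/9): the attendant has 2 equally likely choices, so probability 1/2; weight (4/9)·(1/2) = 2/9.
If it is in locker 2 (prior 1/9): the attendant opened locker 2, so this case is ruled out; weight (1/9)·0 = 0.
If it is in locker 3 (prior 4/9): the attendant has no choice, probability 1; weight (4/9)·1 = 4/9.
The weights sum to 2/3.
So P(the prize voucher in locker 3 | the attendant opened locker 2) = (4/9) / (2/3) = 2/3.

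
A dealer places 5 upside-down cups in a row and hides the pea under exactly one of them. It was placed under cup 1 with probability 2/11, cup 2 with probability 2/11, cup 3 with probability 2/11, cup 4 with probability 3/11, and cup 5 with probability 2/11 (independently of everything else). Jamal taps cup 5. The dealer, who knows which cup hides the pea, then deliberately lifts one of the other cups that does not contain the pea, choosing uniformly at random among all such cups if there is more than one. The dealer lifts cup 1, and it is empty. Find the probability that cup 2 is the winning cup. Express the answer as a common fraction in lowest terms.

Consider each possible location of the pea in turn.
If it is under cup 1 (prior 2/11): the dealer opened cup 1, so this case is ruled out; weight (2/11)·0 = 0.
If it is under either of cups 2 and 3 (prior 2/11 each): the dealer has 3 equally likely choices, so probability 1/3; weight (2/11)·(1/3) = 2/33 each.
If it is under cup 4 (prior 3/11): the dealer has 3 equally likely choices, so probability 1/3; weight (3/11)·(1/3) = 1/11.
If it is under cup 5 (prior 2/11): the dealer has 4 equally likely choices, so probability 1/4; weight (2/11)·(1/4) = 1/22.
The weights sum to 17/66.
So P(the pea under cup 2 | the dealer opened cup 1) = (2/33) / (17/66) = 4/17.

4/17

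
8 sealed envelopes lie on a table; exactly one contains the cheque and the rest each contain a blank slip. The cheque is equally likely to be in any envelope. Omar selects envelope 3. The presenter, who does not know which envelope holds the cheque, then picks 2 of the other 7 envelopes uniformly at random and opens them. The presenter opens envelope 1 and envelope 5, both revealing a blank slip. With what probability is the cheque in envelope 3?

Condition on the true location of the cheque.
If it is in either of envelopes 1 and 5 (prior 1/8 each): that envelope was opened and seen not to hold the prize — ruled out; weight (1/8)·0 = 0 each.
If it is in any of envelopes 2, 3, 4, 6, 7, and 8 (prior 1/8 each): the presenter picks exactly this set with probability 1/21 regardless, and none is the prize; weight (1/8)·(1/21) = 1/168 each.
The weights sum to 1/28.
So P(the cheque in envelope 3 | the presenter opened envelope 1 and envelope 5) = (1/168) / (1/28) = 1/6.

1/6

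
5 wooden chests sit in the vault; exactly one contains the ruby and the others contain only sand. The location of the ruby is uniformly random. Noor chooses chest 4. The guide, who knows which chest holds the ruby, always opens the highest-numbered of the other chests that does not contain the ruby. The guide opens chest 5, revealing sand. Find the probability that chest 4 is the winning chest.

1/4

Consider each possible location of the ruby in turn.
If it is in any of chests 1, 2, 3, and 4 (prior 1/5 each): chest 5 is the highest-numbered option available, probability 1; weight (1/5)·1 = 1/5 each.
If it is in chest 5 (prior 1/5): the guide opened chest 5, so this case is ruled out; weight (1/5)·0 = 0.
The weights sum to 4/5.
So P(the ruby in chest 4 | the guide opened chest 5) = (1/5) / (4/5) = 1/4.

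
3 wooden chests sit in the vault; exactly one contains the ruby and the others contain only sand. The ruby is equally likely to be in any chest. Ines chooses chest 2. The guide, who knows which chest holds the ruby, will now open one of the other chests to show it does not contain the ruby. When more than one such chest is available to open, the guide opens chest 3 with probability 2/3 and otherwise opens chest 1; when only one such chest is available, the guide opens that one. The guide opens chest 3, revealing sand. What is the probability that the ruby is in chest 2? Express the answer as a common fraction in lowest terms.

Condition on the true location of the ruby.
If it is in chest 1 (prior 1/3): only chest 3 is available, probability 1; weight (1/3)·1 = 1/3.
If it is in chest 2 (prior 1/3): chest 3 is available, opened with probability 2/3; weight (1/3)·(2/3) = 2/9.
If it is in chest 3 (prior 1/3): the guide opened chest 3, so this case is ruled out; weight (1/3)·0 = 0.
The weights sum to 5/9.
So P(the ruby in chest 2 | the guide opened chest 3) = (2/9) / (5/9) = 2/5.

2/5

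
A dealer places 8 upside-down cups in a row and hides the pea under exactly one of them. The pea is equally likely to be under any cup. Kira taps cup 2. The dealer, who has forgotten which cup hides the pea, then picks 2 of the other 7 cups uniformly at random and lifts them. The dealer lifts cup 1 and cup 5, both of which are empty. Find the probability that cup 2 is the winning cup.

1/6

Consider each possible location of the pea in turn.
If it is under either of cups 1 and 5 (prior 1/8 each): that cup was opened and seen not to hold the prize — ruled out; weight (1/8)·0 = 0 each.
If it is under any of cups 2, 3, 4, 6, 7, and 8 (prior 1/8 each): the dealer picks exactly this set with probability 1/21 regardless, and none is the prize; weight (1/8)·(1/21) = 1/168 each.
The weights sum to 1/28.
So P(the pea under cup 2 | the dealer opened cup 1 and cup 5) = (1/168) / (1/28) = 1/6.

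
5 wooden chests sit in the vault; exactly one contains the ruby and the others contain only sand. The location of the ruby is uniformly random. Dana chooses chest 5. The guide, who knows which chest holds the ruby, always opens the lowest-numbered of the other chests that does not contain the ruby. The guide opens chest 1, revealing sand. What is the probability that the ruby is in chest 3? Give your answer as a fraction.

Condition on the true location of the ruby.
If it is in chest 1 (prior 1/5): the guide opened chest 1, so this case is ruled out; weight (1/5)·0 = 0.
If it is in any of chests 2, 3, 4, and 5 (prior 1/5 each): chest 1 is the lowest-numbered option available, probability 1; weight (1/5)·1 = 1/5 each.
The weights sum to 4/5.
So P(the ruby in chest 3 | the guide opened chest 1) = (1/5) / (4/5) = 1/4.

1/4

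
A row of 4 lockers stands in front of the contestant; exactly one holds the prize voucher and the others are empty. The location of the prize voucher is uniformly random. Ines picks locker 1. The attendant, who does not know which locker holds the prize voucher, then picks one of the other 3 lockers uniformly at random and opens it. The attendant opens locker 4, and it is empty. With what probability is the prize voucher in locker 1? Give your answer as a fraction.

Condition on the true location of the prize voucher.
If it is in any of lockers 1, 2, and 3 (prior 1/4 each): the attendant picks locker 4 with probability 1/3 regardless, and it is not the prize; weight (1/4)·(1/3) = 1/12 each.
If it is in locker 4 (prior 1/4): the attendant opened locker 4, so this case is ruled out; weight (1/4)·0 = 0.
The weights sum to 1/4.
So P(the prize voucher in locker 1 | the attendant opened locker 4) = (1/12) / (1/4) = 1/3.

1/3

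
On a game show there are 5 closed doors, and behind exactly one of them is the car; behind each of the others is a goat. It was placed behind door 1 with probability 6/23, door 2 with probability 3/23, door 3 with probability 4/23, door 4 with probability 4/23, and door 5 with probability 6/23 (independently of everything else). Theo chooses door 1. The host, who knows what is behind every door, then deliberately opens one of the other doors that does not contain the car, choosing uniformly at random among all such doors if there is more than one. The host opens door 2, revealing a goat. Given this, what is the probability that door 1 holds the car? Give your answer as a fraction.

Apply Bayes' rule, conditioning on where the car actually is.
If it is behind door 1 (prior 6/23): the host has 4 equally likely choices, so probability 1/4; weight (6/23)·(1/4) = 3/46.
If it is behind door 2 (prior 3/23): the host opened door 2, so this case is ruled out; weight (3/23)·0 = 0.
If it is behind either of doors 3 and 4 (prior 4/23 each): the host has 3 equally likely choices, so probability 1/3; weight (4/23)·(1/3) = 4/69 each.
If it is behind door 5 (prior 6/23): the host has 3 equally likely choices, so probability 1/3; weight (6/23)·(1/3) = 2/23.
The weights sum to 37/138.
So P(the car behind door 1 | the host opened door 2) = (3/46) / (37/138) = 9/37.

9/37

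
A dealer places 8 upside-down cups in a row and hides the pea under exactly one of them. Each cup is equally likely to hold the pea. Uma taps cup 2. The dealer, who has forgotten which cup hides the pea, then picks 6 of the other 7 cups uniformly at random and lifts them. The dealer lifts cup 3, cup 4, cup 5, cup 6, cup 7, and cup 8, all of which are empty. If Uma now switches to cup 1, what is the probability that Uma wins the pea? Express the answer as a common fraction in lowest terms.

1/2

Because the dealer chose which cups to lift without knowing where the pea is, the choice is independent of the prize location. Learning that none of the 6 opened cups holds the pea simply rules out those 6 locations and leaves the remaining 2 cups still equally likely by symmetry.
So P(the pea under cup 1) = 1/2.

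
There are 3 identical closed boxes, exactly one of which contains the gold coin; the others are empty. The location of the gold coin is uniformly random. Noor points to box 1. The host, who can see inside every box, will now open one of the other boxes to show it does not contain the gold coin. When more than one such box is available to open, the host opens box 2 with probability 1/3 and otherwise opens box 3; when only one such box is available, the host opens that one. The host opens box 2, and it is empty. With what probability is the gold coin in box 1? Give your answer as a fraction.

Consider each possible location of the gold coin in turn.
If it is in box 1 (prior 1/3): box 2 is available, opened with probability 1/3; weight (1/3)·(1/3) = 1/9.
If it is in box 2 (prior 1/3): the host opened box 2, so this case is ruled out; weight (1/3)·0 = 0.
If it is in box 3 (prior 1/3): only box 2 is available, probability 1; weight (1/3)·1 = 1/3.
The weights sum to 4/9.
So P(the gold coin in box 1 | the host opened box 2) = (1/9) / (4/9) = 1/4.

1/4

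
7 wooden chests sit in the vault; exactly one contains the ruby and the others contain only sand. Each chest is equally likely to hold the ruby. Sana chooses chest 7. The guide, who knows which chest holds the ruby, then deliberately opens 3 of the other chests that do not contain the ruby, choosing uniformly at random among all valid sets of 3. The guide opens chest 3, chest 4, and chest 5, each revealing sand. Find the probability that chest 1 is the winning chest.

2/7

Apply Bayes' rule, conditioning on where the ruby actually is.
If it is in any of chests 1, 2, and 6 (prior 1/7 each): the guide has 10 equally likely choices, so probability 1/10; weight (1/7)·(1/10) = 1/70 each.
If it is in any of chests 3, 4, and 5 (prior 1/7 each): that chest was opened and seen not to hold the prize — ruled out; weight (1/7)·0 = 0 each.
If it is in chest 7 (prior 1/7): the guide has 20 equally likely choices, so probability 1/20; weight (1/7)·(1/20) = 1/140.
The weights sum to 1/20.
So P(the ruby in chest 1 | the guide opened chest 3, chest 4, and chest 5) = (1/70) / (1/20) = 2/7.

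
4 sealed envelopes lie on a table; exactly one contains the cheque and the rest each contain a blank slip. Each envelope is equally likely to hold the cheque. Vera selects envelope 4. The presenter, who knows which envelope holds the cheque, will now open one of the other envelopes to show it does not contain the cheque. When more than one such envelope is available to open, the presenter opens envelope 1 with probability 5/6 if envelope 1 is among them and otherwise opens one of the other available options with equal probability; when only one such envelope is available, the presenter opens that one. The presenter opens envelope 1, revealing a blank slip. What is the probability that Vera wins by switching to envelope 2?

Consider each possible location of the cheque in turn.
If it is in envelope 1 (prior 1/4): the presenter opened envelope 1, so this case is ruled out; weight (1/4)·0 = 0.
If it is in any of envelopes 2, 3, and 4 (prior 1/4 each): envelope 1 is available, opened with probability 5/6; weight (1/4)·(5/6) = 5/24 each.
The weights sum to 5/8.
So P(the cheque in envelope 2 | the presenter opened envelope 1) = (5/24) / (5/8) = 1/3.

1/3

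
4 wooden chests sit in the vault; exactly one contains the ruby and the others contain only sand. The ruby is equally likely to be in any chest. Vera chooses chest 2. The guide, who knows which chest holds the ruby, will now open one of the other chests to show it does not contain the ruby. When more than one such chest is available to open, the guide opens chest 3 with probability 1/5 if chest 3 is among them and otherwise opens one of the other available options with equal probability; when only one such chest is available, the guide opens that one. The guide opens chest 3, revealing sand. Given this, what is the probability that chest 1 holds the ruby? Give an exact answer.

Consider each possible location of the ruby in turn.
If it is in any of chests 1, 2, and 4 (prior 1/4 each): chest 3 is available, opened with probability 1/5; weight (1/4)·(1/5) = 1/20 each.
If it is in chest 3 (prior 1/4): the guide opened chest 3, so this case is ruled out; weight (1/4)·0 = 0.
The weights sum to 3/20.
So P(the ruby in chest 1 | the guide opened chest 3) = (1/20) / (3/20) = 1/3.

1/3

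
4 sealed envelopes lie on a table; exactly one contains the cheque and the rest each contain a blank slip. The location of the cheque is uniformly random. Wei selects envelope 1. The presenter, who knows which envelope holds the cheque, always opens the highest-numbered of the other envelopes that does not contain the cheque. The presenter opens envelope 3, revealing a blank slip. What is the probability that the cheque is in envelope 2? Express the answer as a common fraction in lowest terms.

Condition on the true location of the cheque.
If it is in either of envelopes 1 and 2 (prior 1/4 each): the presenter would have opened envelope 4 instead, probability 0; weight (1/4)·0 = 0 each.
If it is in envelope 3 (prior 1/4): the presenter opened envelope 3, so this case is ruled out; weight (1/4)·0 = 0.
If it is in envelope 4 (prior 1/4): envelope 3 is the highest-numbered option available, probability 1; weight (1/4)·1 = 1/4.
The weights sum to 1/4.
So P(the cheque in envelope 2 | the presenter opened envelope 3) = 0 / (1/4) = 0.

0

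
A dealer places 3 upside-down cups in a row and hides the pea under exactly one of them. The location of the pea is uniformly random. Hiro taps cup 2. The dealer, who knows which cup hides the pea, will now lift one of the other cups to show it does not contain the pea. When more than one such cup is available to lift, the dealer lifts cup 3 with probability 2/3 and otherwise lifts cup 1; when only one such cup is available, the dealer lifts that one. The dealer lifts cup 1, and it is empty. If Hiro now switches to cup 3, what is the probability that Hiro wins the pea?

Consider each possible location of the pea in turn.
If it is under cup 1 (prior 1/3): the dealer opened cup 1, so this case is ruled out; weight (1/3)·0 = 0.
If it is under cup 2 (prior 1/3): cup 3 is available but not opened, probability 1/3; weight (1/3)·(1/3) = 1/9.
If it is under cup 3 (prior 1/3): only cup 1 is available, probability 1; weight (1/3)·1 = 1/3.
The weights sum to 4/9.
So P(the pea under cup 3 | the dealer opened cup 1) = (1/3) / (4/9) = 3/4.

3/4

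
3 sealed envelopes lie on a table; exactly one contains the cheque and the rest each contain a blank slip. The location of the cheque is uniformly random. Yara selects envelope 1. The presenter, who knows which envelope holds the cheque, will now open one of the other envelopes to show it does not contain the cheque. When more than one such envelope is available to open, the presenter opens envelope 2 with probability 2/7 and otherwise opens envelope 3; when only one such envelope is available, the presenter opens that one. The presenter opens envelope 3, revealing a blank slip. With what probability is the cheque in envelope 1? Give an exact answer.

5/12

Consider each possible location of the cheque in turn.
If it is in envelope 1 (prior 1/3): envelope 2 is available but not opened, probability 5/7; weight (1/3)·(5/7) = 5/21.
If it is in envelope 2 (prior 1/3): only envelope 3 is available, probability 1; weight (1/3)·1 = 1/3.
If it is in envelope 3 (prior 1/3): the presenter opened envelope 3, so this case is ruled out; weight (1/3)·0 = 0.
The weights sum to 4/7.
So P(the cheque in envelope 1 | the presenter opened envelope 3) = (5/21) / (4/7) = 5/12.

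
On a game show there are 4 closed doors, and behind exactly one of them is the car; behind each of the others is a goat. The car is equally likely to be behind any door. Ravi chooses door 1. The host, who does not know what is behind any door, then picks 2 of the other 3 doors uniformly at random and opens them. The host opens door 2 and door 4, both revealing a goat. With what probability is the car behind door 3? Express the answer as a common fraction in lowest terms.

1/2

Apply Bayes' rule, conditioning on where the car actually is.
If it is behind either of doors 1 and 3 (prior 1/4 each): the host picks exactly this set with probability 1/3 regardless, and none is the prize; weight (1/4)·(1/3) = 1/12 each.
If it is behind either of doors 2 and 4 (prior 1/4 each): that door was opened and seen not to hold the prize — ruled out; weight (1/4)·0 = 0 each.
The weights sum to 1/6.
So P(the car behind door 3 | the host opened door 2 and door 4) = (1/12) / (1/6) = 1/2.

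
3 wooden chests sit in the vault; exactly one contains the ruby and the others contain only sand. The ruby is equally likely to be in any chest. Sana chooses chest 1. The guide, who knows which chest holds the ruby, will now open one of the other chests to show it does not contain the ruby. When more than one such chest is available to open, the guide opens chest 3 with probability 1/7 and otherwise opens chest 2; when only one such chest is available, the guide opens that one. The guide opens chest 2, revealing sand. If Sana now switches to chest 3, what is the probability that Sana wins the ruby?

7/13

Apply Bayes' rule, conditioning on where the ruby actually is.
If it is in chest 1 (prior 1/3): chest 3 is available but not opened, probability 6/7; weight (1/3)·(6/7) = 2/7.
If it is in chest 2 (prior 1/3): the guide opened chest 2, so this case is ruled out; weight (1/3)·0 = 0.
If it is in chest 3 (prior 1/3): only chest 2 is available, probability 1; weight (1/3)·1 = 1/3.
The weights sum to 13/21.
So P(the ruby in chest 3 | the guide opened chest 2) = (1/3) / (13/21) = 7/13.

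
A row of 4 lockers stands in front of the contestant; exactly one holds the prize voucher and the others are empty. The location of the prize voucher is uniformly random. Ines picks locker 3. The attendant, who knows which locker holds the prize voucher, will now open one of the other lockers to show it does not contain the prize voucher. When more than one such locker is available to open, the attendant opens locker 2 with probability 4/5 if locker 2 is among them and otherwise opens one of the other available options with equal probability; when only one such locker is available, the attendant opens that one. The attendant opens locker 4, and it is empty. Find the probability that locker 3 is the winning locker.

1/8

Apply Bayes' rule, conditioning on where the prize voucher actually is.
If it is in locker 1 (prior 1/4): locker 2 is available but not opened, probability 1/5; weight (1/4)·(1/5) = 1/20.
If it is in locker 2 (prior 1/4): locker 2 holds the prize so is unavailable; the attendant chooses uniformly among the 2 others, probability 1/2; weight (1/4)·(1/2) = 1/8.
If it is in locker 3 (prior 1/4): locker 2 is available but not opened; locker 4 gets probability (1 − 4/5)/2 = 1/10; weight (1/4)·(1/10) = 1/40.
If it is in locker 4 (prior 1/4): the attendant opened locker 4, so this case is ruled out; weight (1/4)·0 = 0.
The weights sum to 1/5.
So P(the prize voucher in locker 3 | the attendant opened locker 4) = (1/40) / (1/5) = 1/8.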